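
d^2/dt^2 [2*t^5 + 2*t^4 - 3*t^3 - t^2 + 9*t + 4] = 40*t^3 + 24*t^2 - 18*t - 2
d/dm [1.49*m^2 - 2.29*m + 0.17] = 2.98*m - 2.29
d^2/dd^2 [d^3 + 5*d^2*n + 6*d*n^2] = 6*d + 10*n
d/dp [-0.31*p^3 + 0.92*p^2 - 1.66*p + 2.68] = -0.93*p^2 + 1.84*p - 1.66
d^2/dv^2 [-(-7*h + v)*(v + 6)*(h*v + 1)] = 14*h^2 - 6*h*v - 12*h - 2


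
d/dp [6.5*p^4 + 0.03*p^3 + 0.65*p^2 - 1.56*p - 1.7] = 26.0*p^3 + 0.09*p^2 + 1.3*p - 1.56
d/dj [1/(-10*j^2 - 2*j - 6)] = (10*j + 1)/(2*(5*j^2 + j + 3)^2)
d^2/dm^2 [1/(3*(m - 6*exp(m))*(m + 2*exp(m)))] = 2*(-(m - 6*exp(m))^2*(m + 2*exp(m))*exp(m) + (m - 6*exp(m))^2*(2*exp(m) + 1)^2 + 3*(m - 6*exp(m))*(m + 2*exp(m))^2*exp(m) - (m - 6*exp(m))*(m + 2*exp(m))*(2*exp(m) + 1)*(6*exp(m) - 1) + (m + 2*exp(m))^2*(6*exp(m) - 1)^2)/(3*(m - 6*exp(m))^3*(m + 2*exp(m))^3)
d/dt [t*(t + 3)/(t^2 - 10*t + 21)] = (-13*t^2 + 42*t + 63)/(t^4 - 20*t^3 + 142*t^2 - 420*t + 441)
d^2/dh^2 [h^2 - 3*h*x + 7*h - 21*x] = 2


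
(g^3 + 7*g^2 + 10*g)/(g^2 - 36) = g*(g^2 + 7*g + 10)/(g^2 - 36)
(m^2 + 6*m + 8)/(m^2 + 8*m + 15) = (m^2 + 6*m + 8)/(m^2 + 8*m + 15)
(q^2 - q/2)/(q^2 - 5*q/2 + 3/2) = q*(2*q - 1)/(2*q^2 - 5*q + 3)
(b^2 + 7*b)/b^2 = (b + 7)/b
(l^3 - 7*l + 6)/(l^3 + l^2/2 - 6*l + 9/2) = 2*(l - 2)/(2*l - 3)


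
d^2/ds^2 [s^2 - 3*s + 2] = 2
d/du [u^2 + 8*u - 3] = 2*u + 8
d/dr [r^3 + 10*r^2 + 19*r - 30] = 3*r^2 + 20*r + 19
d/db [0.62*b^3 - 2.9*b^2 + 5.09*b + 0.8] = 1.86*b^2 - 5.8*b + 5.09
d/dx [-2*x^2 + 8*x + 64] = 8 - 4*x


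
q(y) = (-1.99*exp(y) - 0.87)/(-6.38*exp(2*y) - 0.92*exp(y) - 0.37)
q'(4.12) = -0.01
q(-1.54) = 1.51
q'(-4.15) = -0.03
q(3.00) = 0.02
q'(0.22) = -0.32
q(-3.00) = 2.25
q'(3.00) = -0.02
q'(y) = (-1.99*exp(y) - 0.87)*(12.76*exp(2*y) + 0.92*exp(y))/(-6.38*exp(2*y) - 0.92*exp(y) - 0.37)^2 - 1.99*exp(y)/(-6.38*exp(2*y) - 0.92*exp(y) - 0.37) = (-(1.99*exp(y) + 0.87)*(12.76*exp(y) + 0.92) + 12.6962*exp(2*y) + 1.8308*exp(y) + 0.7363)*exp(y)/(6.38*exp(2*y) + 0.92*exp(y) + 0.37)^2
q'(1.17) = -0.11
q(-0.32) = 0.53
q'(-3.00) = -0.17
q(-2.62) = 2.16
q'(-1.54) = -0.88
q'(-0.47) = -0.63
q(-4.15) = 2.33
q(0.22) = 0.29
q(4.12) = 0.01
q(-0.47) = 0.61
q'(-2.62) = -0.31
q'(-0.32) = -0.56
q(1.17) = 0.10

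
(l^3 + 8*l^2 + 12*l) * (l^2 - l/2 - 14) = l^5 + 15*l^4/2 - 6*l^3 - 118*l^2 - 168*l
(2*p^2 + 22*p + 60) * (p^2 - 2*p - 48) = 2*p^4 + 18*p^3 - 80*p^2 - 1176*p - 2880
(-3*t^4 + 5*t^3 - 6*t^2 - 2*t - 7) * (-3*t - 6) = 9*t^5 + 3*t^4 - 12*t^3 + 42*t^2 + 33*t + 42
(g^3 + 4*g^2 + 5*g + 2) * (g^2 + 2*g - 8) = g^5 + 6*g^4 + 5*g^3 - 20*g^2 - 36*g - 16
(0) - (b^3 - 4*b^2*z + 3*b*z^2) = -b^3 + 4*b^2*z - 3*b*z^2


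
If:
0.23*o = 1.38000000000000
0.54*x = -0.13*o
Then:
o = 6.00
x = -1.44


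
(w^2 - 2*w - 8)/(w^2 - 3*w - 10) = (w - 4)/(w - 5)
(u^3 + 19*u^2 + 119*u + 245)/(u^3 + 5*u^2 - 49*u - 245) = (u + 7)/(u - 7)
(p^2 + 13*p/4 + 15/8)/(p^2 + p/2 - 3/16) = 2*(2*p + 5)/(4*p - 1)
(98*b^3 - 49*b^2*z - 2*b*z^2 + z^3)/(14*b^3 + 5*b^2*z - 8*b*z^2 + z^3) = (7*b + z)/(b + z)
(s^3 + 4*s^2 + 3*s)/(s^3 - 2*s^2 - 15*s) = (s + 1)/(s - 5)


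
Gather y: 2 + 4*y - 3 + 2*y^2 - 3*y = 2*y^2 + y - 1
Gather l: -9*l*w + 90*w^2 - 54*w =-9*l*w + 90*w^2 - 54*w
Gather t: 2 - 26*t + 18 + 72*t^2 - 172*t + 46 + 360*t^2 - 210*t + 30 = 432*t^2 - 408*t + 96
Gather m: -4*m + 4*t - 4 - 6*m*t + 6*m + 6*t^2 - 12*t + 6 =m*(2 - 6*t) + 6*t^2 - 8*t + 2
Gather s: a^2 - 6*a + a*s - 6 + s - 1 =a^2 - 6*a + s*(a + 1) - 7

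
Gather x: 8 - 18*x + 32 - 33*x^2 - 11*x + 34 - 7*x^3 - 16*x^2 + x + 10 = -7*x^3 - 49*x^2 - 28*x + 84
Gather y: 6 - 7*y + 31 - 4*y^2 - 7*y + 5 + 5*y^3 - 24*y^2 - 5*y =5*y^3 - 28*y^2 - 19*y + 42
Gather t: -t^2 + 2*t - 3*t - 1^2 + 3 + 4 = -t^2 - t + 6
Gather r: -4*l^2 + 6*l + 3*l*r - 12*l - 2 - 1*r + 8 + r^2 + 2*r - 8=-4*l^2 - 6*l + r^2 + r*(3*l + 1) - 2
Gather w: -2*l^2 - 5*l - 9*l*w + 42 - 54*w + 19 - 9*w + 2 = -2*l^2 - 5*l + w*(-9*l - 63) + 63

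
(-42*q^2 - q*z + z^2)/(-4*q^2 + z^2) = (42*q^2 + q*z - z^2)/(4*q^2 - z^2)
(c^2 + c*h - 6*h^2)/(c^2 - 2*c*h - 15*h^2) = (c - 2*h)/(c - 5*h)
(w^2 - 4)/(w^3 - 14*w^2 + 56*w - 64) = (w + 2)/(w^2 - 12*w + 32)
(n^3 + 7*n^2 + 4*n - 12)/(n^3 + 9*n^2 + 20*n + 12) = (n - 1)/(n + 1)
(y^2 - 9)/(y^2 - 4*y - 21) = (y - 3)/(y - 7)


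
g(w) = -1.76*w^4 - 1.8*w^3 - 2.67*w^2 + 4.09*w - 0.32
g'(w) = -7.04*w^3 - 5.4*w^2 - 5.34*w + 4.09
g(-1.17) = -9.18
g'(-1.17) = 14.22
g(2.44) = -94.77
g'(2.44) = -143.36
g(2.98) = -198.27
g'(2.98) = -246.08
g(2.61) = -121.51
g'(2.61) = -171.80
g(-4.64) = -712.77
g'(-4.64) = 615.89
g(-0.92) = -6.20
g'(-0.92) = 9.91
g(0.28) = 0.57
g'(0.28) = 2.02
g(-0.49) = -2.85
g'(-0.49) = 6.24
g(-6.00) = -2013.14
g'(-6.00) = 1362.37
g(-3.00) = -130.58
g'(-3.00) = 161.59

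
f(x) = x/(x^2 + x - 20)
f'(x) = x*(-2*x - 1)/(x^2 + x - 20)^2 + 1/(x^2 + x - 20) = (x^2 - x*(2*x + 1) + x - 20)/(x^2 + x - 20)^2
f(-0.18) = 0.01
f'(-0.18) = -0.05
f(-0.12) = 0.01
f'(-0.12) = -0.05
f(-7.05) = -0.31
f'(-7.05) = -0.14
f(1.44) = -0.09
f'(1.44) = -0.08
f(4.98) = 0.51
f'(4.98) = -0.47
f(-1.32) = 0.07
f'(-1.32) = -0.06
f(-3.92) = 0.46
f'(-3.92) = -0.48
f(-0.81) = 0.04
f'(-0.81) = -0.05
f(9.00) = 0.13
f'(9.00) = -0.02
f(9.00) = 0.13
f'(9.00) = -0.02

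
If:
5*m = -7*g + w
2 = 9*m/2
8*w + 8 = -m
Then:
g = -59/126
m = 4/9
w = -19/18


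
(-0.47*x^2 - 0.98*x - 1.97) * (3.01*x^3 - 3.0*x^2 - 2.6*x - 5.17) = -1.4147*x^5 - 1.5398*x^4 - 1.7677*x^3 + 10.8879*x^2 + 10.1886*x + 10.1849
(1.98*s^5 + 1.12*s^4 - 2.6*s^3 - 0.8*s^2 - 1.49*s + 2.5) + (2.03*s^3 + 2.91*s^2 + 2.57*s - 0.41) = 1.98*s^5 + 1.12*s^4 - 0.57*s^3 + 2.11*s^2 + 1.08*s + 2.09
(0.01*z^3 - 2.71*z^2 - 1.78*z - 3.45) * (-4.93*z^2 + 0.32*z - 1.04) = -0.0493*z^5 + 13.3635*z^4 + 7.8978*z^3 + 19.2573*z^2 + 0.7472*z + 3.588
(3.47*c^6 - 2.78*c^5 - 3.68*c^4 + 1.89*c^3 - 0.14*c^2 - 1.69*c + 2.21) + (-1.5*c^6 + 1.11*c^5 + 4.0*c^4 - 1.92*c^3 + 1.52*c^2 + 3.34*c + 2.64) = 1.97*c^6 - 1.67*c^5 + 0.32*c^4 - 0.03*c^3 + 1.38*c^2 + 1.65*c + 4.85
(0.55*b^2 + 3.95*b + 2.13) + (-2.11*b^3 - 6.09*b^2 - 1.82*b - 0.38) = -2.11*b^3 - 5.54*b^2 + 2.13*b + 1.75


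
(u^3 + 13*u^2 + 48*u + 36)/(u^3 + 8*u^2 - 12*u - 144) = (u + 1)/(u - 4)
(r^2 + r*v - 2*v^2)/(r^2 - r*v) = (r + 2*v)/r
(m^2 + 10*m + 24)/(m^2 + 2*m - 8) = (m + 6)/(m - 2)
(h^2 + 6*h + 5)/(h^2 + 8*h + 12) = (h^2 + 6*h + 5)/(h^2 + 8*h + 12)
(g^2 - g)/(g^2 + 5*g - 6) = g/(g + 6)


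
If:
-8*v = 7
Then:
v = -7/8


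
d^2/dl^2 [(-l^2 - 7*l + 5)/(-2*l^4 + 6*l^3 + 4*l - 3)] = 2*(12*l^8 + 132*l^7 - 836*l^6 + 1704*l^5 - 1056*l^4 - 382*l^3 + 576*l^2 - 270*l + 13)/(8*l^12 - 72*l^11 + 216*l^10 - 264*l^9 + 324*l^8 - 648*l^7 + 420*l^6 - 432*l^5 + 486*l^4 - 226*l^3 + 144*l^2 - 108*l + 27)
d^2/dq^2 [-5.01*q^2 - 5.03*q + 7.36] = -10.0200000000000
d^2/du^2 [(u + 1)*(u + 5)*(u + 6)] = 6*u + 24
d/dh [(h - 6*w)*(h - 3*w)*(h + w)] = 3*h^2 - 16*h*w + 9*w^2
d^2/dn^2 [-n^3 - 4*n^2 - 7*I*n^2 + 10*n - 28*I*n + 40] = -6*n - 8 - 14*I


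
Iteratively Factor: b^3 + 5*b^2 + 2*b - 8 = (b - 1)*(b^2 + 6*b + 8) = (b - 1)*(b + 2)*(b + 4)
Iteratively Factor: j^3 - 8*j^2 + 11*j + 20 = (j - 5)*(j^2 - 3*j - 4) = (j - 5)*(j + 1)*(j - 4)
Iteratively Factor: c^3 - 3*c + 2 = (c - 1)*(c^2 + c - 2) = (c - 1)*(c + 2)*(c - 1)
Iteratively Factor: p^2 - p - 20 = (p + 4)*(p - 5)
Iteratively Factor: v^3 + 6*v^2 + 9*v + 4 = (v + 4)*(v^2 + 2*v + 1) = (v + 1)*(v + 4)*(v + 1)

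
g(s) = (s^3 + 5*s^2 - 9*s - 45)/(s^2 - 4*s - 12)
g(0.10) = 3.70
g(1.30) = 2.97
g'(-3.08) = -1.06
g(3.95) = -4.84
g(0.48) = 3.51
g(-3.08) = 0.10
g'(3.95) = -7.89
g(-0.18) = 3.84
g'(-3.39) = -0.39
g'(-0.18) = -0.54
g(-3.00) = 0.00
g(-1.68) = 8.35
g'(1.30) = -0.85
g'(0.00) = -0.50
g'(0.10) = -0.49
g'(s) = (4 - 2*s)*(s^3 + 5*s^2 - 9*s - 45)/(s^2 - 4*s - 12)^2 + (3*s^2 + 10*s - 9)/(s^2 - 4*s - 12)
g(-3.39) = 0.31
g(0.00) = 3.75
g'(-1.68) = -17.94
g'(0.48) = -0.52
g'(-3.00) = -1.33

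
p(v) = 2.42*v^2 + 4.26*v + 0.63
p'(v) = 4.84*v + 4.26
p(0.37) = 2.54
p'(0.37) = 6.05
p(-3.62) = 16.92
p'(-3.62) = -13.26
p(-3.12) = 10.90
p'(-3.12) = -10.84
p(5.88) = 109.35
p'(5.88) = 32.72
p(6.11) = 117.00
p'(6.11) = 33.83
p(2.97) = 34.63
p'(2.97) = 18.63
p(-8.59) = 142.60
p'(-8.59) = -37.32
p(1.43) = 11.67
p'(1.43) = 11.18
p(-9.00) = 158.31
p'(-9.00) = -39.30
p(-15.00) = 481.23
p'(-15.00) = -68.34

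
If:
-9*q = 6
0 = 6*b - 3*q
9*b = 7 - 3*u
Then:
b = -1/3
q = -2/3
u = 10/3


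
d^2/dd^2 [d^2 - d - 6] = 2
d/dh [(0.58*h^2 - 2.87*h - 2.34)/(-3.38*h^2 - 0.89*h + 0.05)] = (-10.2168*h^2 - 15.7604*h - 2.2261)/(11.4244*h^4 + 6.0164*h^3 + 0.4541*h^2 - 0.089*h + 0.0025)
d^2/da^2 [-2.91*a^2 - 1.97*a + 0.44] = -5.82000000000000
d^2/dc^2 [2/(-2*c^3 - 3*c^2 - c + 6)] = 4*(3*(2*c + 1)*(2*c^3 + 3*c^2 + c - 6) - (6*c^2 + 6*c + 1)^2)/(2*c^3 + 3*c^2 + c - 6)^3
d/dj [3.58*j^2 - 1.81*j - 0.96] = 7.16*j - 1.81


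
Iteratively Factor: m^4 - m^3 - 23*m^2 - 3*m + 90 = (m - 2)*(m^3 + m^2 - 21*m - 45) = (m - 2)*(m + 3)*(m^2 - 2*m - 15) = (m - 2)*(m + 3)^2*(m - 5)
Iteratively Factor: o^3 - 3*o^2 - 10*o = (o)*(o^2 - 3*o - 10) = o*(o + 2)*(o - 5)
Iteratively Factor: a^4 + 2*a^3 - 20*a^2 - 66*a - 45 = (a + 3)*(a^3 - a^2 - 17*a - 15) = (a + 1)*(a + 3)*(a^2 - 2*a - 15) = (a - 5)*(a + 1)*(a + 3)*(a + 3)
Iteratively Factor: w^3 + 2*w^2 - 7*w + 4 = (w - 1)*(w^2 + 3*w - 4) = (w - 1)^2*(w + 4)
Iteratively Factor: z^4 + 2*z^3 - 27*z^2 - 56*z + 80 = (z + 4)*(z^3 - 2*z^2 - 19*z + 20) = (z + 4)^2*(z^2 - 6*z + 5) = (z - 5)*(z + 4)^2*(z - 1)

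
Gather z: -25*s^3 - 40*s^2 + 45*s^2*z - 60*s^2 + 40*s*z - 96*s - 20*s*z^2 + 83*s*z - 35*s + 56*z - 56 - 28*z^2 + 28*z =-25*s^3 - 100*s^2 - 131*s + z^2*(-20*s - 28) + z*(45*s^2 + 123*s + 84) - 56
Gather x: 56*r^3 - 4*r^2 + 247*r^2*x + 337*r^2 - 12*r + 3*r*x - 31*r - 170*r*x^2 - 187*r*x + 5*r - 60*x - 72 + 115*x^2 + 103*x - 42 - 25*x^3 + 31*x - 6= 56*r^3 + 333*r^2 - 38*r - 25*x^3 + x^2*(115 - 170*r) + x*(247*r^2 - 184*r + 74) - 120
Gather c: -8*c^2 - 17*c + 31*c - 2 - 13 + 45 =-8*c^2 + 14*c + 30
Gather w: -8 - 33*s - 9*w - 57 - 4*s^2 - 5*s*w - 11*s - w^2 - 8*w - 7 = -4*s^2 - 44*s - w^2 + w*(-5*s - 17) - 72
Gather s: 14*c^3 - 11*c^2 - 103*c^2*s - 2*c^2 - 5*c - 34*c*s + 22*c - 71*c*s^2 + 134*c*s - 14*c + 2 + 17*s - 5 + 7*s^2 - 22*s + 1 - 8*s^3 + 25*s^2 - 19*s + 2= 14*c^3 - 13*c^2 + 3*c - 8*s^3 + s^2*(32 - 71*c) + s*(-103*c^2 + 100*c - 24)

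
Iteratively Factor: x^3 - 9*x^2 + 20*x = (x - 4)*(x^2 - 5*x) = x*(x - 4)*(x - 5)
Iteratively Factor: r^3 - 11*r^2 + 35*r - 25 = (r - 5)*(r^2 - 6*r + 5) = (r - 5)*(r - 1)*(r - 5)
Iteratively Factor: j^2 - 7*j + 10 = (j - 5)*(j - 2)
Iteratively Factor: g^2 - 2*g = (g - 2)*(g)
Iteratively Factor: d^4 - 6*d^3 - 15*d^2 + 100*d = (d + 4)*(d^3 - 10*d^2 + 25*d) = (d - 5)*(d + 4)*(d^2 - 5*d) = (d - 5)^2*(d + 4)*(d)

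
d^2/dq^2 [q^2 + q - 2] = 2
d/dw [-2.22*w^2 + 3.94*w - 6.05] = 3.94 - 4.44*w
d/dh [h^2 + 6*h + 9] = 2*h + 6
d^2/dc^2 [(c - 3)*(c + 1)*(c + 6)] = 6*c + 8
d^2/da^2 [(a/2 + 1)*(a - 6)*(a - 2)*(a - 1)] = 6*a^2 - 21*a + 2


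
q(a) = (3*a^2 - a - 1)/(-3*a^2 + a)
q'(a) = (6*a - 1)/(-3*a^2 + a) + (6*a - 1)*(3*a^2 - a - 1)/(-3*a^2 + a)^2 = (1 - 6*a)/(a^2*(9*a^2 - 6*a + 1))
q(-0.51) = -0.22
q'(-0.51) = 2.44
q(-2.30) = -0.94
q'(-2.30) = 0.04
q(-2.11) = -0.94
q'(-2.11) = 0.06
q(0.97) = -0.46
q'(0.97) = -1.40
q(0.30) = -34.33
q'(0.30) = -888.89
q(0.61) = 0.98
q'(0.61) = -10.38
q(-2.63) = -0.96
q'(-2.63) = 0.03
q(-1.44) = -0.87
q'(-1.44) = 0.16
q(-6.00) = -0.99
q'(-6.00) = 0.00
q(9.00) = -1.00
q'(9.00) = 0.00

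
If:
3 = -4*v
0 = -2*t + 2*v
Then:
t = -3/4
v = -3/4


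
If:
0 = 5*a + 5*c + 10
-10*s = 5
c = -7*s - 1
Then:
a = -9/2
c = 5/2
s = -1/2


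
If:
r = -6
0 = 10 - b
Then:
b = 10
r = -6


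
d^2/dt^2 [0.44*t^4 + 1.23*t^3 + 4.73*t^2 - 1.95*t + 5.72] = 5.28*t^2 + 7.38*t + 9.46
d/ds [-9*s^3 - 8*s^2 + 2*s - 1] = -27*s^2 - 16*s + 2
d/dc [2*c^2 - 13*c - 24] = 4*c - 13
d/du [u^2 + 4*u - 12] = 2*u + 4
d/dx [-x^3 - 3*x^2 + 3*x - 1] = -3*x^2 - 6*x + 3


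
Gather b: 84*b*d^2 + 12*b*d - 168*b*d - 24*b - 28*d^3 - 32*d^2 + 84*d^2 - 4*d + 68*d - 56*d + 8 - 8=b*(84*d^2 - 156*d - 24) - 28*d^3 + 52*d^2 + 8*d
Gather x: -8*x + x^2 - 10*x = x^2 - 18*x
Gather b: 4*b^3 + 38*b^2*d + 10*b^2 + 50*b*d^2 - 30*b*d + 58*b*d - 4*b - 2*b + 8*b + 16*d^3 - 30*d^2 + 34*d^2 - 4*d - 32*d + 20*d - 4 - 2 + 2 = 4*b^3 + b^2*(38*d + 10) + b*(50*d^2 + 28*d + 2) + 16*d^3 + 4*d^2 - 16*d - 4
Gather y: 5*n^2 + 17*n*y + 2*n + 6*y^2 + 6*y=5*n^2 + 2*n + 6*y^2 + y*(17*n + 6)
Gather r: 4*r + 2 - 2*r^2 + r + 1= -2*r^2 + 5*r + 3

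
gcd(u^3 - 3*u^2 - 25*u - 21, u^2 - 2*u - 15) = u + 3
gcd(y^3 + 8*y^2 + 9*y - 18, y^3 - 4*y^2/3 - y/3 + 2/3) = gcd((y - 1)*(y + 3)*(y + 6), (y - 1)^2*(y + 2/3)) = y - 1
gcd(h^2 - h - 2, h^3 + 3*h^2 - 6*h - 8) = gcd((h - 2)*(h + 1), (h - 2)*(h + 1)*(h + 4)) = h^2 - h - 2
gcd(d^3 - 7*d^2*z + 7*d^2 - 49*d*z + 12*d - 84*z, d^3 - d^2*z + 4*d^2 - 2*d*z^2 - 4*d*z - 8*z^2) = d + 4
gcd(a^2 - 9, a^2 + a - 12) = a - 3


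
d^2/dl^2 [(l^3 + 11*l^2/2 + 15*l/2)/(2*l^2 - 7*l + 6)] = 18*(16*l^3 - 36*l^2 - 18*l + 57)/(8*l^6 - 84*l^5 + 366*l^4 - 847*l^3 + 1098*l^2 - 756*l + 216)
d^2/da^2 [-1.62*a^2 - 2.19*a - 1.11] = -3.24000000000000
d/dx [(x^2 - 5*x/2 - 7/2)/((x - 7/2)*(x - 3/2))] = -10/(4*x^2 - 12*x + 9)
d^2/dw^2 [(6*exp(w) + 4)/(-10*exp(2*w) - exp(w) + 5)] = (-600*exp(4*w) - 1540*exp(3*w) - 1920*exp(2*w) - 834*exp(w) - 170)*exp(w)/(1000*exp(6*w) + 300*exp(5*w) - 1470*exp(4*w) - 299*exp(3*w) + 735*exp(2*w) + 75*exp(w) - 125)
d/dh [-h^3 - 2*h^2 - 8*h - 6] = -3*h^2 - 4*h - 8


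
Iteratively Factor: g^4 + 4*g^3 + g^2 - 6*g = (g + 3)*(g^3 + g^2 - 2*g) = (g - 1)*(g + 3)*(g^2 + 2*g) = (g - 1)*(g + 2)*(g + 3)*(g)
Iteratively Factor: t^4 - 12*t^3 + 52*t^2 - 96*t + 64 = (t - 2)*(t^3 - 10*t^2 + 32*t - 32) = (t - 4)*(t - 2)*(t^2 - 6*t + 8) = (t - 4)^2*(t - 2)*(t - 2)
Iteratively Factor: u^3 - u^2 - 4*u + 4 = (u - 2)*(u^2 + u - 2) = (u - 2)*(u + 2)*(u - 1)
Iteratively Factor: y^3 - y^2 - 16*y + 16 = (y - 1)*(y^2 - 16) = (y - 4)*(y - 1)*(y + 4)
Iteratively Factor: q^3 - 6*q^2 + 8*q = (q - 2)*(q^2 - 4*q) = q*(q - 2)*(q - 4)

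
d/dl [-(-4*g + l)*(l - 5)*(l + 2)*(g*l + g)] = 2*g*(6*g*l^2 - 8*g*l - 26*g - 2*l^3 + 3*l^2 + 13*l + 5)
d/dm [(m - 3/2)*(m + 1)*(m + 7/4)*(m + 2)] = 4*m^3 + 39*m^2/4 + m/4 - 59/8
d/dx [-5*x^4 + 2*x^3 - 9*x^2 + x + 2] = -20*x^3 + 6*x^2 - 18*x + 1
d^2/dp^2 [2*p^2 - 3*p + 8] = 4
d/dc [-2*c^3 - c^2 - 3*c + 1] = -6*c^2 - 2*c - 3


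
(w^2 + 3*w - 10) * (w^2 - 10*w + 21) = w^4 - 7*w^3 - 19*w^2 + 163*w - 210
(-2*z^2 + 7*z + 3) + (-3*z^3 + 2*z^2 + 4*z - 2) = -3*z^3 + 11*z + 1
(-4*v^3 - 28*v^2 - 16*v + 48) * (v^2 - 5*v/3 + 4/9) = -4*v^5 - 64*v^4/3 + 260*v^3/9 + 560*v^2/9 - 784*v/9 + 64/3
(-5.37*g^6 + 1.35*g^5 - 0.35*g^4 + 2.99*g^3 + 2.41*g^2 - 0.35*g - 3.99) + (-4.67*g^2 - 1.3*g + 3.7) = -5.37*g^6 + 1.35*g^5 - 0.35*g^4 + 2.99*g^3 - 2.26*g^2 - 1.65*g - 0.29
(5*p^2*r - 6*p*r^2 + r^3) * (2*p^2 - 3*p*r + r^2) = 10*p^4*r - 27*p^3*r^2 + 25*p^2*r^3 - 9*p*r^4 + r^5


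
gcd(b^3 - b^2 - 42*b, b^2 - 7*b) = b^2 - 7*b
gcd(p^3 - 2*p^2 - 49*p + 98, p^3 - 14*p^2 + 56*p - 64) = p - 2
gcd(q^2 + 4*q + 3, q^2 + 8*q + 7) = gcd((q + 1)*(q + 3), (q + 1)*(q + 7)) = q + 1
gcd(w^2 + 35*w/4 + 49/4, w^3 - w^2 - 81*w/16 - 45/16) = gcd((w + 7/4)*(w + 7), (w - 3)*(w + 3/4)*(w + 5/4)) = 1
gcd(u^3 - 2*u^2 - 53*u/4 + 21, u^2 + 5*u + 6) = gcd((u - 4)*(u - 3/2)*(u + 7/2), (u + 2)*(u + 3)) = 1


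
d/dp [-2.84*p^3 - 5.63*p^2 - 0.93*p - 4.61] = -8.52*p^2 - 11.26*p - 0.93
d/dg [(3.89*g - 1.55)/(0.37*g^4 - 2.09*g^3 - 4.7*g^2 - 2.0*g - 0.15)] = (-4.3179*g^4 + 18.5542*g^3 + 8.5645*g^2 - 14.57*g - 3.6835)/(0.1369*g^8 - 1.5466*g^7 + 0.890099999999999*g^6 + 18.166*g^5 + 30.339*g^4 + 19.427*g^3 + 5.41*g^2 + 0.6*g + 0.0225)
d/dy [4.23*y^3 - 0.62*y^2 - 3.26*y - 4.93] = 12.69*y^2 - 1.24*y - 3.26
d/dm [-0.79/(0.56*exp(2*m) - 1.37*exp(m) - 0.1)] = (0.8848*exp(m) - 1.0823)*exp(m)/(-0.56*exp(2*m) + 1.37*exp(m) + 0.1)^2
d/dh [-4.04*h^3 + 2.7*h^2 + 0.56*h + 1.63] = -12.12*h^2 + 5.4*h + 0.56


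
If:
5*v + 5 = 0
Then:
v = -1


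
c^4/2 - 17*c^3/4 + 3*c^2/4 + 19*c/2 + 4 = (c/2 + 1/2)*(c - 8)*(c - 2)*(c + 1/2)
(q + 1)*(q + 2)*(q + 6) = q^3 + 9*q^2 + 20*q + 12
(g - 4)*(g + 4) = g^2 - 16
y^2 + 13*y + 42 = (y + 6)*(y + 7)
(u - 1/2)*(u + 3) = u^2 + 5*u/2 - 3/2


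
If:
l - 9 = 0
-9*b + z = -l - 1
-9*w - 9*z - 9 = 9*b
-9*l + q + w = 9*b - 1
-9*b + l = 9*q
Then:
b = -7/2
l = 9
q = 9/2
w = 44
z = -83/2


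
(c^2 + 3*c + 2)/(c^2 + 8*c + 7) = (c + 2)/(c + 7)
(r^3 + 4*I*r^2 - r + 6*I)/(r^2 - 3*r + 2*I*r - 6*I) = (r^2 + 2*I*r + 3)/(r - 3)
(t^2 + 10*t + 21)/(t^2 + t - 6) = (t + 7)/(t - 2)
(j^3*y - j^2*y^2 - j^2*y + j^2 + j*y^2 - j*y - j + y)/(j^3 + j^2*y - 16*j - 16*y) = (j^3*y - j^2*y^2 - j^2*y + j^2 + j*y^2 - j*y - j + y)/(j^3 + j^2*y - 16*j - 16*y)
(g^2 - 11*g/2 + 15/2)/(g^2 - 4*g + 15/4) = 2*(g - 3)/(2*g - 3)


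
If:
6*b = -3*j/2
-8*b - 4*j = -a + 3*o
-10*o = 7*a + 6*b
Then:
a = -49*o/25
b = 31*o/50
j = -62*o/25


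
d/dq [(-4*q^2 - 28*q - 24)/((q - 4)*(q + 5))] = 8*(3*q^2 + 26*q + 73)/(q^4 + 2*q^3 - 39*q^2 - 40*q + 400)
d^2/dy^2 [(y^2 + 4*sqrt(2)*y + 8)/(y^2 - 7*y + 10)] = 2*(4*sqrt(2)*y^3 + 7*y^3 - 6*y^2 - 120*sqrt(2)*y - 168*y + 280*sqrt(2) + 412)/(y^6 - 21*y^5 + 177*y^4 - 763*y^3 + 1770*y^2 - 2100*y + 1000)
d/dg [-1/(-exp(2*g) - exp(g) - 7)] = (-2*exp(g) - 1)*exp(g)/(exp(2*g) + exp(g) + 7)^2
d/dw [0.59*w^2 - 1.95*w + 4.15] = 1.18*w - 1.95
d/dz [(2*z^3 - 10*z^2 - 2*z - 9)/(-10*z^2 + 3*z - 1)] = (-20*z^4 + 12*z^3 - 56*z^2 - 160*z + 29)/(100*z^4 - 60*z^3 + 29*z^2 - 6*z + 1)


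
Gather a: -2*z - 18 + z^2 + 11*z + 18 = z^2 + 9*z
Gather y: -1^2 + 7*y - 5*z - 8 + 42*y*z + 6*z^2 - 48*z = y*(42*z + 7) + 6*z^2 - 53*z - 9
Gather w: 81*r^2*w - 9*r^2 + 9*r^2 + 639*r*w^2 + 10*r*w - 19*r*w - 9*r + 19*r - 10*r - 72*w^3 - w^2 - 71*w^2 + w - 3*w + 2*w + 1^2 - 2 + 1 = -72*w^3 + w^2*(639*r - 72) + w*(81*r^2 - 9*r)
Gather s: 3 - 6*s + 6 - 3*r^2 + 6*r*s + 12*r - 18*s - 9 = -3*r^2 + 12*r + s*(6*r - 24)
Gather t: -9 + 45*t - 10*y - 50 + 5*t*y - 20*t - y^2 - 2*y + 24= t*(5*y + 25) - y^2 - 12*y - 35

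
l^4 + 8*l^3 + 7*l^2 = l^2*(l + 1)*(l + 7)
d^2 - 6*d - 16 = (d - 8)*(d + 2)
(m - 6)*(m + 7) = m^2 + m - 42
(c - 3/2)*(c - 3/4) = c^2 - 9*c/4 + 9/8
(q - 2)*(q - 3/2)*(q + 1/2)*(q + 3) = q^4 - 31*q^2/4 + 21*q/4 + 9/2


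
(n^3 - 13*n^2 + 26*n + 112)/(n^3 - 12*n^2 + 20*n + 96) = (n - 7)/(n - 6)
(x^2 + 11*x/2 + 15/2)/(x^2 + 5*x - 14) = (2*x^2 + 11*x + 15)/(2*(x^2 + 5*x - 14))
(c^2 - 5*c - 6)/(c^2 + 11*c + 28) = (c^2 - 5*c - 6)/(c^2 + 11*c + 28)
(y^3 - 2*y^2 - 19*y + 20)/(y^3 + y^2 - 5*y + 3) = (y^2 - y - 20)/(y^2 + 2*y - 3)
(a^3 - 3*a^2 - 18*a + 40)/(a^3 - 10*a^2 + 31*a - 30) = (a + 4)/(a - 3)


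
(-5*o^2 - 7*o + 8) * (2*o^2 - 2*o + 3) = -10*o^4 - 4*o^3 + 15*o^2 - 37*o + 24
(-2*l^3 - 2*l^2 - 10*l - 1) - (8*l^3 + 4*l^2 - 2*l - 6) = -10*l^3 - 6*l^2 - 8*l + 5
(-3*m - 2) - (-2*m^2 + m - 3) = 2*m^2 - 4*m + 1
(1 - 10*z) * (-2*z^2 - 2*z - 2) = 20*z^3 + 18*z^2 + 18*z - 2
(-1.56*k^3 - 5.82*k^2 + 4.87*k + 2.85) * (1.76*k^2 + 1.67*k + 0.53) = -2.7456*k^5 - 12.8484*k^4 - 1.975*k^3 + 10.0643*k^2 + 7.3406*k + 1.5105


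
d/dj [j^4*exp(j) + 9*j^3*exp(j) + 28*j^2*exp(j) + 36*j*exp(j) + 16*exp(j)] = (j^4 + 13*j^3 + 55*j^2 + 92*j + 52)*exp(j)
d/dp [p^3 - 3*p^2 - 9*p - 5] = 3*p^2 - 6*p - 9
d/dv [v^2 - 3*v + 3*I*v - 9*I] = 2*v - 3 + 3*I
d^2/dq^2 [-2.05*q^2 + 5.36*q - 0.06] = -4.10000000000000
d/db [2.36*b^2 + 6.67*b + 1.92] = 4.72*b + 6.67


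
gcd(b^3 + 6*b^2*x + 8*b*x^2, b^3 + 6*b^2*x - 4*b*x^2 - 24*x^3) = b + 2*x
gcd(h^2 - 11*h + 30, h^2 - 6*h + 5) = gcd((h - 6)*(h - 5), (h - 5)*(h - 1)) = h - 5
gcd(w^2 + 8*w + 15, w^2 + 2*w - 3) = w + 3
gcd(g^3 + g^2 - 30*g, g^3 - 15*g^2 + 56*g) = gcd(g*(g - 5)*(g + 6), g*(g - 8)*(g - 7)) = g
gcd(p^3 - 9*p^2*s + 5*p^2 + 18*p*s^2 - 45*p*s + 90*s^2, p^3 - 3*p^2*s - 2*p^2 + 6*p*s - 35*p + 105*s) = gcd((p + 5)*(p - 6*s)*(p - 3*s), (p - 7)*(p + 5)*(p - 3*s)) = p^2 - 3*p*s + 5*p - 15*s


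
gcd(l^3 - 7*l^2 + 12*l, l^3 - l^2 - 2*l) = l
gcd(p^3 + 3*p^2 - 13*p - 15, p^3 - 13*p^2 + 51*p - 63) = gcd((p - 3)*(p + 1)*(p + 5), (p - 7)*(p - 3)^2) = p - 3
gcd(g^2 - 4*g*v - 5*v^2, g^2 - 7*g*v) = 1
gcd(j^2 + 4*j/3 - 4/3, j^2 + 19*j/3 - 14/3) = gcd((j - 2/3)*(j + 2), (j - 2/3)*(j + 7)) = j - 2/3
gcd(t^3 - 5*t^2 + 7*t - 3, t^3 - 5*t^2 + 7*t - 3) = t^3 - 5*t^2 + 7*t - 3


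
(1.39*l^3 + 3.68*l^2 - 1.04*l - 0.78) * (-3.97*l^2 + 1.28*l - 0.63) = -5.5183*l^5 - 12.8304*l^4 + 7.9635*l^3 - 0.553*l^2 - 0.3432*l + 0.4914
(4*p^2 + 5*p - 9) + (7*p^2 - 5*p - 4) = 11*p^2 - 13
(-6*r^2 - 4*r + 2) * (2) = -12*r^2 - 8*r + 4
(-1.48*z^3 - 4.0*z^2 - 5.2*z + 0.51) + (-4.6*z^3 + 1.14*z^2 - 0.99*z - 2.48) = -6.08*z^3 - 2.86*z^2 - 6.19*z - 1.97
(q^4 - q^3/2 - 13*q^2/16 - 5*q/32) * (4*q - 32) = 4*q^5 - 34*q^4 + 51*q^3/4 + 203*q^2/8 + 5*q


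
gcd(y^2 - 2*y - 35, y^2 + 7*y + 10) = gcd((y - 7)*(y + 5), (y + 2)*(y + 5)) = y + 5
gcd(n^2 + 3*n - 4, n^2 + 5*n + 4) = n + 4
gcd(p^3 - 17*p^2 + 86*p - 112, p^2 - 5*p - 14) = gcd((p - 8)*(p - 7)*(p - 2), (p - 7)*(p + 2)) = p - 7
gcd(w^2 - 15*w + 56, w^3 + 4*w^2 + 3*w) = 1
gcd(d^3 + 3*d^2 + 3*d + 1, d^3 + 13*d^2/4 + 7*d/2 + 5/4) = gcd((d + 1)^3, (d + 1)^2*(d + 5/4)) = d^2 + 2*d + 1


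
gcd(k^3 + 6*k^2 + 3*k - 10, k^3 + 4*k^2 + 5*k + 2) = k + 2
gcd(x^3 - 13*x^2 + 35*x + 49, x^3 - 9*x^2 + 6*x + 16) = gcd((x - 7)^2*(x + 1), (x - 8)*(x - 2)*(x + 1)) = x + 1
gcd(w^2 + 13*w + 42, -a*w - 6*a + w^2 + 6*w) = w + 6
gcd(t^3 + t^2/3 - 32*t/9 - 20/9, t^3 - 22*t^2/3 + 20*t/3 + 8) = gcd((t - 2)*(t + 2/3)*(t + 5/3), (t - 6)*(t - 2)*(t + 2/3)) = t^2 - 4*t/3 - 4/3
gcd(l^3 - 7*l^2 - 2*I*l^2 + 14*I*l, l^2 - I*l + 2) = l - 2*I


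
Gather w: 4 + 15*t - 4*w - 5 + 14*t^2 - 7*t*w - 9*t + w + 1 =14*t^2 + 6*t + w*(-7*t - 3)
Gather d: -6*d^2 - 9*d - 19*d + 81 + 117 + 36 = -6*d^2 - 28*d + 234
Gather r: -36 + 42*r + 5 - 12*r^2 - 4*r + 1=-12*r^2 + 38*r - 30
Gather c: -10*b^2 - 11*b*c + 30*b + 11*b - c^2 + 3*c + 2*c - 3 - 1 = -10*b^2 + 41*b - c^2 + c*(5 - 11*b) - 4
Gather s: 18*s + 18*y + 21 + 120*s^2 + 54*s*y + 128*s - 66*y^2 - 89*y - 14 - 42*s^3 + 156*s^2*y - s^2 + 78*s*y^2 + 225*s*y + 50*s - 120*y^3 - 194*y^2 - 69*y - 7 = -42*s^3 + s^2*(156*y + 119) + s*(78*y^2 + 279*y + 196) - 120*y^3 - 260*y^2 - 140*y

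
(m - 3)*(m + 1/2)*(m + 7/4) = m^3 - 3*m^2/4 - 47*m/8 - 21/8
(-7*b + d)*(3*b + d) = -21*b^2 - 4*b*d + d^2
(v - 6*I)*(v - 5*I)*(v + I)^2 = v^4 - 9*I*v^3 - 9*v^2 - 49*I*v + 30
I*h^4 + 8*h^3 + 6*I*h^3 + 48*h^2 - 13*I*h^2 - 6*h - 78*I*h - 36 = (h + 6)*(h - 6*I)*(h - I)*(I*h + 1)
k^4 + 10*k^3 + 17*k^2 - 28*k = k*(k - 1)*(k + 4)*(k + 7)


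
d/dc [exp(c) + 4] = exp(c)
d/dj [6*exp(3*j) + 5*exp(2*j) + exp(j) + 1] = (18*exp(2*j) + 10*exp(j) + 1)*exp(j)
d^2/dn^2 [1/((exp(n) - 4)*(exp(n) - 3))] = (4*exp(3*n) - 21*exp(2*n) + exp(n) + 84)*exp(n)/(exp(6*n) - 21*exp(5*n) + 183*exp(4*n) - 847*exp(3*n) + 2196*exp(2*n) - 3024*exp(n) + 1728)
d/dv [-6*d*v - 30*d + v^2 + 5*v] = -6*d + 2*v + 5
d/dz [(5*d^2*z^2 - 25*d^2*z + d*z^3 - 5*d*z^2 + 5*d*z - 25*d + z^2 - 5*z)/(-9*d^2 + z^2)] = (-90*d^4*z + 225*d^4 - 27*d^3*z^2 + 90*d^3*z - 45*d^3 + 25*d^2*z^2 - 18*d^2*z + 45*d^2 + d*z^4 - 5*d*z^2 + 50*d*z + 5*z^2)/(81*d^4 - 18*d^2*z^2 + z^4)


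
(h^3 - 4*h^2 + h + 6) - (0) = h^3 - 4*h^2 + h + 6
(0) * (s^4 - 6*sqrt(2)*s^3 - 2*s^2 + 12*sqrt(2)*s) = 0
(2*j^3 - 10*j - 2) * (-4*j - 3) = -8*j^4 - 6*j^3 + 40*j^2 + 38*j + 6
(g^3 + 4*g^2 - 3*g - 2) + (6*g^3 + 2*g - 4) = 7*g^3 + 4*g^2 - g - 6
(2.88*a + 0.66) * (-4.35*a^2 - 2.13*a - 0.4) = -12.528*a^3 - 9.0054*a^2 - 2.5578*a - 0.264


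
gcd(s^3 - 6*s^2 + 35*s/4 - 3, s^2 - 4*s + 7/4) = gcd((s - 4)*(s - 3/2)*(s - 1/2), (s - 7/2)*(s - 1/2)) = s - 1/2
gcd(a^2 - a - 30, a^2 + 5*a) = a + 5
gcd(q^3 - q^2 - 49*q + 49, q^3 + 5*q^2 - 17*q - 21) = q + 7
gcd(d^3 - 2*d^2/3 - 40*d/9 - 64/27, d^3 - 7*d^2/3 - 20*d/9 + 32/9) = d^2 - 4*d/3 - 32/9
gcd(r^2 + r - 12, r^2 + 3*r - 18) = r - 3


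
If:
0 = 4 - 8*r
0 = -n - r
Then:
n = -1/2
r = 1/2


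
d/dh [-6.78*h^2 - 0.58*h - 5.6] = -13.56*h - 0.58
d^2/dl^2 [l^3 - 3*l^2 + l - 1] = 6*l - 6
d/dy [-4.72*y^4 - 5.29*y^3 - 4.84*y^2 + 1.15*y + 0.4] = -18.88*y^3 - 15.87*y^2 - 9.68*y + 1.15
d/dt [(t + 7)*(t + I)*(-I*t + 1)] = -3*I*t^2 + t*(4 - 14*I) + 14 + I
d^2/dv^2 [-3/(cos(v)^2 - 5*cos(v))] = 3*((1 - cos(2*v))^2 + 75*cos(v)/4 + 27*cos(2*v)/2 - 15*cos(3*v)/4 - 81/2)/((cos(v) - 5)^3*cos(v)^3)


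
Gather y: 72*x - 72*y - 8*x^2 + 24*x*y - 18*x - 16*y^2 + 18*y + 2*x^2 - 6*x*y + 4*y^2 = -6*x^2 + 54*x - 12*y^2 + y*(18*x - 54)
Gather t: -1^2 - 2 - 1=-4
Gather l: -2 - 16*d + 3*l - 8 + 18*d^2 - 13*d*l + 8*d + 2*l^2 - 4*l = 18*d^2 - 8*d + 2*l^2 + l*(-13*d - 1) - 10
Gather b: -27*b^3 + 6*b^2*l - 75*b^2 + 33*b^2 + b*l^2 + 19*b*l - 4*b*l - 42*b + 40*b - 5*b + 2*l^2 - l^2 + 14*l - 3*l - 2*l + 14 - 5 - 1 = -27*b^3 + b^2*(6*l - 42) + b*(l^2 + 15*l - 7) + l^2 + 9*l + 8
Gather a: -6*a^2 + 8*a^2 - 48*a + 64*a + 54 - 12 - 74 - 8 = 2*a^2 + 16*a - 40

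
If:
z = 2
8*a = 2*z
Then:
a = 1/2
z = 2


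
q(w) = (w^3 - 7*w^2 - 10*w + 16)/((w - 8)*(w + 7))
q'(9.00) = 0.84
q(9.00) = 5.50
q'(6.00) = 0.76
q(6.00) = 3.08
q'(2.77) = 0.58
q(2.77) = 0.86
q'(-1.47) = -0.31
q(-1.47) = -0.24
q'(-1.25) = -0.21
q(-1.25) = -0.29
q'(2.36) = 0.54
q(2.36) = 0.63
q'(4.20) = 0.68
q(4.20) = 1.77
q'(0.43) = 0.28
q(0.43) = -0.19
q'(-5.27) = -12.36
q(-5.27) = 11.85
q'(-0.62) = 0.02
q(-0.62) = -0.35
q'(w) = (3*w^2 - 14*w - 10)/((w - 8)*(w + 7)) - (w^3 - 7*w^2 - 10*w + 16)/((w - 8)*(w + 7)^2) - (w^3 - 7*w^2 - 10*w + 16)/((w - 8)^2*(w + 7)) = (w^2 + 14*w + 9)/(w^2 + 14*w + 49)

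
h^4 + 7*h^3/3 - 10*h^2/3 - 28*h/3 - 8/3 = (h - 2)*(h + 1/3)*(h + 2)^2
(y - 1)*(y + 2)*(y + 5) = y^3 + 6*y^2 + 3*y - 10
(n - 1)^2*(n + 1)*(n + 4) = n^4 + 3*n^3 - 5*n^2 - 3*n + 4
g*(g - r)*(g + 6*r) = g^3 + 5*g^2*r - 6*g*r^2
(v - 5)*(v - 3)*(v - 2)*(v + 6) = v^4 - 4*v^3 - 29*v^2 + 156*v - 180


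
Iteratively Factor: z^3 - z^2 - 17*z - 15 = (z + 3)*(z^2 - 4*z - 5) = (z - 5)*(z + 3)*(z + 1)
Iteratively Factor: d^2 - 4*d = (d - 4)*(d)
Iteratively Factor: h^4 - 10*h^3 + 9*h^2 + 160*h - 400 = (h - 4)*(h^3 - 6*h^2 - 15*h + 100) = (h - 4)*(h + 4)*(h^2 - 10*h + 25) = (h - 5)*(h - 4)*(h + 4)*(h - 5)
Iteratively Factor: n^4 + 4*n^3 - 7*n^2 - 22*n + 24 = (n - 2)*(n^3 + 6*n^2 + 5*n - 12) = (n - 2)*(n + 3)*(n^2 + 3*n - 4) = (n - 2)*(n - 1)*(n + 3)*(n + 4)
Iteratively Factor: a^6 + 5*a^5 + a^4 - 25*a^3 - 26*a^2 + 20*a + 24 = (a + 2)*(a^5 + 3*a^4 - 5*a^3 - 15*a^2 + 4*a + 12) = (a + 2)*(a + 3)*(a^4 - 5*a^2 + 4) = (a + 2)^2*(a + 3)*(a^3 - 2*a^2 - a + 2) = (a - 1)*(a + 2)^2*(a + 3)*(a^2 - a - 2) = (a - 2)*(a - 1)*(a + 2)^2*(a + 3)*(a + 1)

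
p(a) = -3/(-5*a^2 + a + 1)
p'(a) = -3*(10*a - 1)/(-5*a^2 + a + 1)^2 = 3*(1 - 10*a)/(-5*a^2 + a + 1)^2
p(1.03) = 0.92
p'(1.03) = -2.60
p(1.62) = 0.29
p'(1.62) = -0.41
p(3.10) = 0.07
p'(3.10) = -0.05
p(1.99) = 0.18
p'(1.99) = -0.20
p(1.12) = 0.72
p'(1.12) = -1.78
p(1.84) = 0.21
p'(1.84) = -0.26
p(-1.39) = 0.30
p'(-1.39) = 0.44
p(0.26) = -3.25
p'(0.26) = -5.65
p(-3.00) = 0.06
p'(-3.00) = 0.04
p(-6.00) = 0.02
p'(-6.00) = 0.01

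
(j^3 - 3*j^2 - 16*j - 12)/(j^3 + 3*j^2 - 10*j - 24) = (j^2 - 5*j - 6)/(j^2 + j - 12)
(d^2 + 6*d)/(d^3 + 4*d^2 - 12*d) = 1/(d - 2)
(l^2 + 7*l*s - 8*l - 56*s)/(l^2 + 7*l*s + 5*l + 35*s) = (l - 8)/(l + 5)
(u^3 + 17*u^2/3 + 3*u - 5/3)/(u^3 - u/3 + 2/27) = 9*(u^2 + 6*u + 5)/(9*u^2 + 3*u - 2)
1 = 1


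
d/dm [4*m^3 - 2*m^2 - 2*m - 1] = 12*m^2 - 4*m - 2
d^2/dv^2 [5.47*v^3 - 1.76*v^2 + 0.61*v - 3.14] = 32.82*v - 3.52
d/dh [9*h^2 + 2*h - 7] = 18*h + 2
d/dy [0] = 0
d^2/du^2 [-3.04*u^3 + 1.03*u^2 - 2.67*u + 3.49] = 2.06 - 18.24*u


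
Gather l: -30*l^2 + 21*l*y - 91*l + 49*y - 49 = -30*l^2 + l*(21*y - 91) + 49*y - 49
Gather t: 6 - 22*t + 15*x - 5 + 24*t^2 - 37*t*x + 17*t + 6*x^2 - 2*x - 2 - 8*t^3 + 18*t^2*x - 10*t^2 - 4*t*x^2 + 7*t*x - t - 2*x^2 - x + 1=-8*t^3 + t^2*(18*x + 14) + t*(-4*x^2 - 30*x - 6) + 4*x^2 + 12*x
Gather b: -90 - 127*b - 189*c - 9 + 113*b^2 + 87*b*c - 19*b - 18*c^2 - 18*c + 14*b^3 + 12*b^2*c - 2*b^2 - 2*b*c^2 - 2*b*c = 14*b^3 + b^2*(12*c + 111) + b*(-2*c^2 + 85*c - 146) - 18*c^2 - 207*c - 99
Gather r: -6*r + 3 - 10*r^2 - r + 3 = -10*r^2 - 7*r + 6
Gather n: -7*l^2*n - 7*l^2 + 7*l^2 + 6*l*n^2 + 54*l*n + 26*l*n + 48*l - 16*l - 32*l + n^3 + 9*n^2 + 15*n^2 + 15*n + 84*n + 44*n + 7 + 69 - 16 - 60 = n^3 + n^2*(6*l + 24) + n*(-7*l^2 + 80*l + 143)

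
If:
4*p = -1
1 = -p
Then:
No Solution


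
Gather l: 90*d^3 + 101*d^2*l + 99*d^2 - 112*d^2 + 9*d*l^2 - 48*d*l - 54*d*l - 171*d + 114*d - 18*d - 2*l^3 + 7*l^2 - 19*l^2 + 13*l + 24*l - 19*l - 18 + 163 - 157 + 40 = 90*d^3 - 13*d^2 - 75*d - 2*l^3 + l^2*(9*d - 12) + l*(101*d^2 - 102*d + 18) + 28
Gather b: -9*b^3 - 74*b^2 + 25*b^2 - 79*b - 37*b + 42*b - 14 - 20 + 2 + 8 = -9*b^3 - 49*b^2 - 74*b - 24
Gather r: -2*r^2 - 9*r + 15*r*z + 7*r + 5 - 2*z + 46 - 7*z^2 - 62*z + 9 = -2*r^2 + r*(15*z - 2) - 7*z^2 - 64*z + 60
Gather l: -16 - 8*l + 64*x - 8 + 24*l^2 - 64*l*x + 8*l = 24*l^2 - 64*l*x + 64*x - 24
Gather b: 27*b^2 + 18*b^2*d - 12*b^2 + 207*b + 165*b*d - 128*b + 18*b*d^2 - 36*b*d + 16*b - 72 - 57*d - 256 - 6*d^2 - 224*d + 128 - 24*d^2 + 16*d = b^2*(18*d + 15) + b*(18*d^2 + 129*d + 95) - 30*d^2 - 265*d - 200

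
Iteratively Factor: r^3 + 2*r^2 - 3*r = (r + 3)*(r^2 - r) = (r - 1)*(r + 3)*(r)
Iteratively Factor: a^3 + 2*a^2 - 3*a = (a + 3)*(a^2 - a) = (a - 1)*(a + 3)*(a)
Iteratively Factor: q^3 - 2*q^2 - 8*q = (q - 4)*(q^2 + 2*q) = q*(q - 4)*(q + 2)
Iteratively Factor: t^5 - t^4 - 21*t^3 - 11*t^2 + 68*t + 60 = (t + 2)*(t^4 - 3*t^3 - 15*t^2 + 19*t + 30) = (t + 2)*(t + 3)*(t^3 - 6*t^2 + 3*t + 10) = (t - 2)*(t + 2)*(t + 3)*(t^2 - 4*t - 5) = (t - 2)*(t + 1)*(t + 2)*(t + 3)*(t - 5)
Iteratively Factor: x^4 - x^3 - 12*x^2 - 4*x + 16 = (x + 2)*(x^3 - 3*x^2 - 6*x + 8) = (x - 1)*(x + 2)*(x^2 - 2*x - 8) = (x - 1)*(x + 2)^2*(x - 4)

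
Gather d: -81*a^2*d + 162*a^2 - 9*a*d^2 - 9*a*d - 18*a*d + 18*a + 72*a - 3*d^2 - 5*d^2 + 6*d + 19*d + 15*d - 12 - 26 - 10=162*a^2 + 90*a + d^2*(-9*a - 8) + d*(-81*a^2 - 27*a + 40) - 48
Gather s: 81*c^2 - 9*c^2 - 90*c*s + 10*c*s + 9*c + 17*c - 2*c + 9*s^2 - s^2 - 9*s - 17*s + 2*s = 72*c^2 + 24*c + 8*s^2 + s*(-80*c - 24)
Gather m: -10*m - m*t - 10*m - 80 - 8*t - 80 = m*(-t - 20) - 8*t - 160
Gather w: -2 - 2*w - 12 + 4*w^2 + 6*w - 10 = 4*w^2 + 4*w - 24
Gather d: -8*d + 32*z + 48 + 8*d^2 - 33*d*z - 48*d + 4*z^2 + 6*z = 8*d^2 + d*(-33*z - 56) + 4*z^2 + 38*z + 48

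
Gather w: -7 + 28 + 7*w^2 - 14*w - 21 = 7*w^2 - 14*w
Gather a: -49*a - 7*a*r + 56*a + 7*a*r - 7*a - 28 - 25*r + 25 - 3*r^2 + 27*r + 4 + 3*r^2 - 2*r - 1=0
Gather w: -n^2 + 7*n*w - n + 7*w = -n^2 - n + w*(7*n + 7)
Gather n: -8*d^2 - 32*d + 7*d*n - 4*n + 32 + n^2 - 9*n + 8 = -8*d^2 - 32*d + n^2 + n*(7*d - 13) + 40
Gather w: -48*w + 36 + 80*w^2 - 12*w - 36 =80*w^2 - 60*w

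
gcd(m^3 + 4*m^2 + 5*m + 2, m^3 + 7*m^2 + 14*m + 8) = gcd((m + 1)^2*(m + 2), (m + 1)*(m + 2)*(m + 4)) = m^2 + 3*m + 2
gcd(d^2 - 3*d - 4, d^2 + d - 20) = d - 4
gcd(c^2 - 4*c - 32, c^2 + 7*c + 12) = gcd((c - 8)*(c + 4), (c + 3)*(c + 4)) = c + 4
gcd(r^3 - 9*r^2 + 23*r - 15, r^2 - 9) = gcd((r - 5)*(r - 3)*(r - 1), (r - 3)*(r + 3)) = r - 3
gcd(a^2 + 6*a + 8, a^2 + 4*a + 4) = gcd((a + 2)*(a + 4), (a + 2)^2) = a + 2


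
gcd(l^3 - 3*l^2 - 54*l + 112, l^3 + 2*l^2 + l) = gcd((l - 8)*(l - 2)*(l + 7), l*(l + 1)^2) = 1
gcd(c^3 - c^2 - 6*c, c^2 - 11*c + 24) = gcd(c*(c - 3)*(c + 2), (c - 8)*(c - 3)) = c - 3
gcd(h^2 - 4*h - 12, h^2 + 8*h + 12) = h + 2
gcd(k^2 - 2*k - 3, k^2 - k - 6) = k - 3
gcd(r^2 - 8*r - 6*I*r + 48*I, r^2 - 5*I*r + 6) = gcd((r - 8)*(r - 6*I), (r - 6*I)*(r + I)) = r - 6*I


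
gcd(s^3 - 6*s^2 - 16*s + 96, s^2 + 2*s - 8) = s + 4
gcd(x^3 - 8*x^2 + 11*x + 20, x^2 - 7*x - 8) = x + 1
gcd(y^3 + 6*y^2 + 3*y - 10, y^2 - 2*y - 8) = y + 2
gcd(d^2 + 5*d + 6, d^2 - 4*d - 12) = d + 2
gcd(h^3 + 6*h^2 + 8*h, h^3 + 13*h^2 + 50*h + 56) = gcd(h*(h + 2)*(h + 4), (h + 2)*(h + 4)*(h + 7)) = h^2 + 6*h + 8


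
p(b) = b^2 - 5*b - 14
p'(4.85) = 4.70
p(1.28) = -18.76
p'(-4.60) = -14.20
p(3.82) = -18.51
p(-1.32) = -5.66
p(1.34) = -18.90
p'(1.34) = -2.32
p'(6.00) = 7.00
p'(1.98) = -1.04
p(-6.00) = 52.00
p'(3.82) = 2.64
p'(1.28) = -2.44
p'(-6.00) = -17.00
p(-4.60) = 30.16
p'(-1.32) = -7.64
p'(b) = 2*b - 5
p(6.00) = -8.00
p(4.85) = -14.73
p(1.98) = -19.98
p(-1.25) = -6.19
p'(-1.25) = -7.50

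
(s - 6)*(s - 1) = s^2 - 7*s + 6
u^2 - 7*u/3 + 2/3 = (u - 2)*(u - 1/3)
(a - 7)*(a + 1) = a^2 - 6*a - 7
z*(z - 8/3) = z^2 - 8*z/3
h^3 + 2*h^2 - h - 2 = (h - 1)*(h + 1)*(h + 2)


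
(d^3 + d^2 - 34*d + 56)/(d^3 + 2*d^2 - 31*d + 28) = (d - 2)/(d - 1)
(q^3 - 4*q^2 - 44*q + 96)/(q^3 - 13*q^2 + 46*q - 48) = (q + 6)/(q - 3)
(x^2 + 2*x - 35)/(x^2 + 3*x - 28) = (x - 5)/(x - 4)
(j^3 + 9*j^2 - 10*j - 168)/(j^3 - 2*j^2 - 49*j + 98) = (j^2 + 2*j - 24)/(j^2 - 9*j + 14)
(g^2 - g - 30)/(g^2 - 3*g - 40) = (g - 6)/(g - 8)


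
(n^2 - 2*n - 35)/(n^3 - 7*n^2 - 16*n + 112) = (n + 5)/(n^2 - 16)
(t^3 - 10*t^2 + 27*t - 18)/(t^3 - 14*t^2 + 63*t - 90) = (t - 1)/(t - 5)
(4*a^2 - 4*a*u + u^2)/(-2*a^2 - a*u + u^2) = (-2*a + u)/(a + u)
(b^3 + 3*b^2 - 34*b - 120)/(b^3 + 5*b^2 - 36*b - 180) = (b + 4)/(b + 6)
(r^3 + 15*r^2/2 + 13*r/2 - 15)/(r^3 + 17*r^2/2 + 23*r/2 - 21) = (2*r + 5)/(2*r + 7)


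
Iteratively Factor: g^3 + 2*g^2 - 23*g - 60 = (g + 3)*(g^2 - g - 20) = (g + 3)*(g + 4)*(g - 5)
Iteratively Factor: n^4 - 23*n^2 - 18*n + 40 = (n - 1)*(n^3 + n^2 - 22*n - 40) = (n - 1)*(n + 2)*(n^2 - n - 20) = (n - 5)*(n - 1)*(n + 2)*(n + 4)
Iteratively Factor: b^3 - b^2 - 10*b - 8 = (b + 1)*(b^2 - 2*b - 8) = (b + 1)*(b + 2)*(b - 4)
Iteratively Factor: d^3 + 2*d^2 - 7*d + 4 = (d + 4)*(d^2 - 2*d + 1) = (d - 1)*(d + 4)*(d - 1)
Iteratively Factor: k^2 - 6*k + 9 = (k - 3)*(k - 3)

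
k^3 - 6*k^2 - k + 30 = (k - 5)*(k - 3)*(k + 2)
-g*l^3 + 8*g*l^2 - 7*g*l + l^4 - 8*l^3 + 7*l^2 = l*(-g + l)*(l - 7)*(l - 1)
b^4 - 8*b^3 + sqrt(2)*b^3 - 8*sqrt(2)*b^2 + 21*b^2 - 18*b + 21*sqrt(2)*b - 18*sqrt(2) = (b - 3)^2*(b - 2)*(b + sqrt(2))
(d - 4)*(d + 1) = d^2 - 3*d - 4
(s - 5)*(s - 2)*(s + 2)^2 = s^4 - 3*s^3 - 14*s^2 + 12*s + 40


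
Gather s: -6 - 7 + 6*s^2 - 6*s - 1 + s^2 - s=7*s^2 - 7*s - 14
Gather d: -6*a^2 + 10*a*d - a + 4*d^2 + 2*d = -6*a^2 - a + 4*d^2 + d*(10*a + 2)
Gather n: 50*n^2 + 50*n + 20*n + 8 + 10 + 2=50*n^2 + 70*n + 20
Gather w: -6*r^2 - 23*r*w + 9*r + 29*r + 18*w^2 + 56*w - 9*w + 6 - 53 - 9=-6*r^2 + 38*r + 18*w^2 + w*(47 - 23*r) - 56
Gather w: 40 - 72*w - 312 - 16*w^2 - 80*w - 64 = -16*w^2 - 152*w - 336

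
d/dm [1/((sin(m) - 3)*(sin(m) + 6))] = -(2*sin(m) + 3)*cos(m)/((sin(m) - 3)^2*(sin(m) + 6)^2)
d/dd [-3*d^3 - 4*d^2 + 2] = d*(-9*d - 8)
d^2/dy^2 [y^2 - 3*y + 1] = 2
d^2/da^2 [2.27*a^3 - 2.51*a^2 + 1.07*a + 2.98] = 13.62*a - 5.02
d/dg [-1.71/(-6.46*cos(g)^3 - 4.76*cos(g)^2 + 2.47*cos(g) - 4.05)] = (33.1398*cos(g)^2 + 16.2792*cos(g) - 4.2237)*sin(g)/(6.46*cos(g)^3 + 4.76*cos(g)^2 - 2.47*cos(g) + 4.05)^2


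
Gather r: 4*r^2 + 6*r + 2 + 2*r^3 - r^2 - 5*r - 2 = 2*r^3 + 3*r^2 + r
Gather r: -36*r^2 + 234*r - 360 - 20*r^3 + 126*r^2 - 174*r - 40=-20*r^3 + 90*r^2 + 60*r - 400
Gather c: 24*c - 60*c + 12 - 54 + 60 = 18 - 36*c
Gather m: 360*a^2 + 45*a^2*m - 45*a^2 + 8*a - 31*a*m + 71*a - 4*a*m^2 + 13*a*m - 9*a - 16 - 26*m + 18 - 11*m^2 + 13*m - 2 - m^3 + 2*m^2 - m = 315*a^2 + 70*a - m^3 + m^2*(-4*a - 9) + m*(45*a^2 - 18*a - 14)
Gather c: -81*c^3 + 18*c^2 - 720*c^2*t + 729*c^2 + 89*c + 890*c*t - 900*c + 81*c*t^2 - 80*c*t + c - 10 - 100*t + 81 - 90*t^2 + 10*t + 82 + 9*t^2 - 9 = -81*c^3 + c^2*(747 - 720*t) + c*(81*t^2 + 810*t - 810) - 81*t^2 - 90*t + 144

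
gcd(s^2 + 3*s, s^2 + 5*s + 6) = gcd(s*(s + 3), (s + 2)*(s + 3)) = s + 3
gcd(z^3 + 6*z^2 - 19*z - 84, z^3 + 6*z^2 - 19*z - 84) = z^3 + 6*z^2 - 19*z - 84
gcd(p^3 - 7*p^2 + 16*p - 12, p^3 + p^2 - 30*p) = 1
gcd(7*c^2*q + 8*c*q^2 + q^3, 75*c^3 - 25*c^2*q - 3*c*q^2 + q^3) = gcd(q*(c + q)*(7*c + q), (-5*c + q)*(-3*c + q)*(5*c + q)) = 1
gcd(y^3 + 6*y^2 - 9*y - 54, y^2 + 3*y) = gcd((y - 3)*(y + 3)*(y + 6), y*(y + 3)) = y + 3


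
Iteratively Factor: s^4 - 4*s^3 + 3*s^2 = (s)*(s^3 - 4*s^2 + 3*s) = s^2*(s^2 - 4*s + 3) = s^2*(s - 3)*(s - 1)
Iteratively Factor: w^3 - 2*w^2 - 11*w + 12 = (w - 1)*(w^2 - w - 12) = (w - 4)*(w - 1)*(w + 3)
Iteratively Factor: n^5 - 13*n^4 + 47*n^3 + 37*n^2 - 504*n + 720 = (n - 4)*(n^4 - 9*n^3 + 11*n^2 + 81*n - 180) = (n - 4)^2*(n^3 - 5*n^2 - 9*n + 45) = (n - 5)*(n - 4)^2*(n^2 - 9) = (n - 5)*(n - 4)^2*(n - 3)*(n + 3)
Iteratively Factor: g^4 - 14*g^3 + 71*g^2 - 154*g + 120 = (g - 3)*(g^3 - 11*g^2 + 38*g - 40) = (g - 3)*(g - 2)*(g^2 - 9*g + 20) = (g - 4)*(g - 3)*(g - 2)*(g - 5)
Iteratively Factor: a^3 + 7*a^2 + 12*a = (a + 4)*(a^2 + 3*a) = a*(a + 4)*(a + 3)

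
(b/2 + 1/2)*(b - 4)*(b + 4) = b^3/2 + b^2/2 - 8*b - 8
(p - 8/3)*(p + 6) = p^2 + 10*p/3 - 16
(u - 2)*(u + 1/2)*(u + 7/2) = u^3 + 2*u^2 - 25*u/4 - 7/2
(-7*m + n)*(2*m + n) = -14*m^2 - 5*m*n + n^2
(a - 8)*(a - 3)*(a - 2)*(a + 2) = a^4 - 11*a^3 + 20*a^2 + 44*a - 96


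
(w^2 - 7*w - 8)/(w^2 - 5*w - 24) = (w + 1)/(w + 3)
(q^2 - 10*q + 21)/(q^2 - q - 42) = (q - 3)/(q + 6)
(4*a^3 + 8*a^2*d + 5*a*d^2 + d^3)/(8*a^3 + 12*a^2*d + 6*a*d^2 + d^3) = (a + d)/(2*a + d)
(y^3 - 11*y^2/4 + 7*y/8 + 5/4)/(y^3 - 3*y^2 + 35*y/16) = 2*(2*y^2 - 3*y - 2)/(y*(4*y - 7))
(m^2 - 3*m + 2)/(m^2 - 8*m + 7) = (m - 2)/(m - 7)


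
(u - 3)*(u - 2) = u^2 - 5*u + 6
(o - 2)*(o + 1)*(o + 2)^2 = o^4 + 3*o^3 - 2*o^2 - 12*o - 8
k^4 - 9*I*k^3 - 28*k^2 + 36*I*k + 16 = (k - 4*I)*(k - 2*I)^2*(k - I)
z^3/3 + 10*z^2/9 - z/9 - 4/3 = (z/3 + 1)*(z - 1)*(z + 4/3)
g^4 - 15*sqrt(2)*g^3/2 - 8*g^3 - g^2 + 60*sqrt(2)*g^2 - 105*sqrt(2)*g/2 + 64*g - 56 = (g - 7)*(g - 1)*(g - 8*sqrt(2))*(g + sqrt(2)/2)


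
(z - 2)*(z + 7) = z^2 + 5*z - 14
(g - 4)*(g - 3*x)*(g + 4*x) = g^3 + g^2*x - 4*g^2 - 12*g*x^2 - 4*g*x + 48*x^2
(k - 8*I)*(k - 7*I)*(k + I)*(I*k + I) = I*k^4 + 14*k^3 + I*k^3 + 14*k^2 - 41*I*k^2 + 56*k - 41*I*k + 56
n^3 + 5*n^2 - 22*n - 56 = (n - 4)*(n + 2)*(n + 7)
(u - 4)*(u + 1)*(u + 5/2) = u^3 - u^2/2 - 23*u/2 - 10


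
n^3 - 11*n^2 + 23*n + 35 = (n - 7)*(n - 5)*(n + 1)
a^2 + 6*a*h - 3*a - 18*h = (a - 3)*(a + 6*h)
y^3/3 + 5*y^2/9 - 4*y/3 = y*(y/3 + 1)*(y - 4/3)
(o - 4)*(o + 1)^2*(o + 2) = o^4 - 11*o^2 - 18*o - 8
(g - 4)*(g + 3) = g^2 - g - 12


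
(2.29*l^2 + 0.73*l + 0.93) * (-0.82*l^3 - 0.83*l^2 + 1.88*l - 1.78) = -1.8778*l^5 - 2.4993*l^4 + 2.9367*l^3 - 3.4757*l^2 + 0.449*l - 1.6554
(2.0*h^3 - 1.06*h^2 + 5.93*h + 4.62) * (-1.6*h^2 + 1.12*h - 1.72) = -3.2*h^5 + 3.936*h^4 - 14.1152*h^3 + 1.0728*h^2 - 5.0252*h - 7.9464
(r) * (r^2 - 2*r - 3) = r^3 - 2*r^2 - 3*r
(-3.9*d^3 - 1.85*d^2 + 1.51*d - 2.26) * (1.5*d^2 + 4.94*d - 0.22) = -5.85*d^5 - 22.041*d^4 - 6.016*d^3 + 4.4764*d^2 - 11.4966*d + 0.4972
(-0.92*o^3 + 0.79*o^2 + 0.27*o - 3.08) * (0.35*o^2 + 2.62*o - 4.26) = -0.322*o^5 - 2.1339*o^4 + 6.0835*o^3 - 3.736*o^2 - 9.2198*o + 13.1208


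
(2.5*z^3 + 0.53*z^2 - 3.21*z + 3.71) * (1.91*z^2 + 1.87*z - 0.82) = 4.775*z^5 + 5.6873*z^4 - 7.19*z^3 + 0.6488*z^2 + 9.5699*z - 3.0422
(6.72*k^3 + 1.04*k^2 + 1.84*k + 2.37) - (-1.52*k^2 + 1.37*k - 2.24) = 6.72*k^3 + 2.56*k^2 + 0.47*k + 4.61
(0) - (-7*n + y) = 7*n - y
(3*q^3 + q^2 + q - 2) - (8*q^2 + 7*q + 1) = 3*q^3 - 7*q^2 - 6*q - 3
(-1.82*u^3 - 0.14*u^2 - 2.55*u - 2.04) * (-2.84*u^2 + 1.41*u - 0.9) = 5.1688*u^5 - 2.1686*u^4 + 8.6826*u^3 + 2.3241*u^2 - 0.5814*u + 1.836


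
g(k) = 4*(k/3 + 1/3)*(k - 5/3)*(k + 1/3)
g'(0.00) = -2.52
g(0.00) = -0.74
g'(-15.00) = 910.81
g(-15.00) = -4562.96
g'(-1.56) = 8.60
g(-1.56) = -2.96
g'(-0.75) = 0.40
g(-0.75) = 0.34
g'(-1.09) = 3.20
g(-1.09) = -0.25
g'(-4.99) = 101.52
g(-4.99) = -164.91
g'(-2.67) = 28.37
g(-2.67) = -22.56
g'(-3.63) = 53.42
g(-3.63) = -61.23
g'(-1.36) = 6.09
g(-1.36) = -1.49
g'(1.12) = 1.50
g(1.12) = -2.25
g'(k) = 4*(k/3 + 1/3)*(k - 5/3) + 4*(k/3 + 1/3)*(k + 1/3) + 4*(k - 5/3)*(k + 1/3)/3 = 4*k^2 - 8*k/9 - 68/27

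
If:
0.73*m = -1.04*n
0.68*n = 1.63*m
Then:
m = 0.00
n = 0.00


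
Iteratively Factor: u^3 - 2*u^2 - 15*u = (u)*(u^2 - 2*u - 15) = u*(u + 3)*(u - 5)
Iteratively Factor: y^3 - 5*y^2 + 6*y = (y - 2)*(y^2 - 3*y) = y*(y - 2)*(y - 3)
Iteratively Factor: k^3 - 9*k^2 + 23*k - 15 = (k - 5)*(k^2 - 4*k + 3) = (k - 5)*(k - 3)*(k - 1)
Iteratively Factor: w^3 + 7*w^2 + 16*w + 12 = (w + 2)*(w^2 + 5*w + 6) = (w + 2)^2*(w + 3)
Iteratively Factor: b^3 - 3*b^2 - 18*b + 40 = (b - 2)*(b^2 - b - 20) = (b - 5)*(b - 2)*(b + 4)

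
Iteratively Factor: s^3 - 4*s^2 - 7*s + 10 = (s + 2)*(s^2 - 6*s + 5) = (s - 1)*(s + 2)*(s - 5)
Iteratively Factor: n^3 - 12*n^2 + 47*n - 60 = (n - 5)*(n^2 - 7*n + 12) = (n - 5)*(n - 3)*(n - 4)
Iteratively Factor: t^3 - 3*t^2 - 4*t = (t - 4)*(t^2 + t) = t*(t - 4)*(t + 1)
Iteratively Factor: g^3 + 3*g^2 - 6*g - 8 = (g - 2)*(g^2 + 5*g + 4) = (g - 2)*(g + 1)*(g + 4)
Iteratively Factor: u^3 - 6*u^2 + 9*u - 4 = (u - 1)*(u^2 - 5*u + 4) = (u - 4)*(u - 1)*(u - 1)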